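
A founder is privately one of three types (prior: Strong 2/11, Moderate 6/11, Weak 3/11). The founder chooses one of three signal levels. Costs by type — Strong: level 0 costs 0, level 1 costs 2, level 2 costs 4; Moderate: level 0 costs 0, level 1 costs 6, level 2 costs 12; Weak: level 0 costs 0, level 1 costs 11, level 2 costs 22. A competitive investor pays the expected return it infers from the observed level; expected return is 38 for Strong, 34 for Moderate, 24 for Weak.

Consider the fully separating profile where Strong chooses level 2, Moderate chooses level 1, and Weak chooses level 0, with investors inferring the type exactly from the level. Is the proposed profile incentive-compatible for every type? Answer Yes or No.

Yes

Separating valuations: level 2 → 38, level 1 → 34, level 0 → 24.
Strong (assigned level 2): level 0: 24 − 0 = 24; level 1: 34 − 2 = 32; level 2: 38 − 4 = 34. Strong stays.
Moderate (assigned level 1): level 0: 24 − 0 = 24; level 1: 34 − 6 = 28; level 2: 38 − 12 = 26. Moderate stays.
Weak (assigned level 0): level 0: 24 − 0 = 24; level 1: 34 − 11 = 23; level 2: 38 − 22 = 16. Weak stays.
Every type prefers its assigned level; separation holds.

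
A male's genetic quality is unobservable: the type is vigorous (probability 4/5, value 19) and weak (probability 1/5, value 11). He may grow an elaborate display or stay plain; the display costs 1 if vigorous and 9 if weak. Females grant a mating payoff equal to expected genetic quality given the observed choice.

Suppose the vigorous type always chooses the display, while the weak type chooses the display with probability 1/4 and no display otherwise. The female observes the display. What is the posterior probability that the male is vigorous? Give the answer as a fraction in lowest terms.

16/17

P(the display) = (4/5)·1 + (1/5)·(1/4) = 17/20.
By Bayes' rule, P(vigorous | the display) = (4/5) / (17/20) = 16/17.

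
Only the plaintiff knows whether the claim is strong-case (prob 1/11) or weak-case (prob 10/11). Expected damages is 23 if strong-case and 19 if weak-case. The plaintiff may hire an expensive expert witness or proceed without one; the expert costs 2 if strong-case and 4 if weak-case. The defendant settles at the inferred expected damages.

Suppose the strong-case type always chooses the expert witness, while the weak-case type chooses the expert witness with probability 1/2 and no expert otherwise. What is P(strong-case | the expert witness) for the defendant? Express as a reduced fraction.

P(the expert witness) = (1/11)·1 + (10/11)·(1/2) = 6/11.
By Bayes' rule, P(strong-case | the expert witness) = (1/11) / (6/11) = 1/6.

1/6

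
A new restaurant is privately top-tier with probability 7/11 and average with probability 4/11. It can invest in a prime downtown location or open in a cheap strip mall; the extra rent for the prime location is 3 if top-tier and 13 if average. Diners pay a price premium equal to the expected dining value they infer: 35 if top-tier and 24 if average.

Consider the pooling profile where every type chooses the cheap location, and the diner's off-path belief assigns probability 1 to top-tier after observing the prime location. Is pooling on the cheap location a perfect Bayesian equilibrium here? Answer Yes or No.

On path, the diner holds the prior and pays 7/11·35 + 4/11·24 = 31. Off path (the prime location), believing top-tier, it pays 35.
top-tier: the cheap location nets 31; the prime location nets 35 − 3 = 32. top-tier would deviate.
average: the cheap location nets 31; the prime location nets 35 − 13 = 22. average stays.
A type deviates, so pooling fails.

No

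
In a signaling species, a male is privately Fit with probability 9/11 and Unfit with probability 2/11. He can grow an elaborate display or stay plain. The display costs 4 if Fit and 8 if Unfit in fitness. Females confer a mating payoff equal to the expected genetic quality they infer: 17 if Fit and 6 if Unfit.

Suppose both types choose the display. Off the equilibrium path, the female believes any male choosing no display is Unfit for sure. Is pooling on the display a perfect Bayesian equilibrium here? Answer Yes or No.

Yes

On path, the female holds the prior and pays 9/11·17 + 2/11·6 = 15. Off path (no display), believing Unfit, it pays 6.
Fit: the display nets 15 − 4 = 11; no display nets 6. Fit stays.
Unfit: the display nets 15 − 8 = 7; no display nets 6. Unfit stays.
No type deviates, so pooling is sustained.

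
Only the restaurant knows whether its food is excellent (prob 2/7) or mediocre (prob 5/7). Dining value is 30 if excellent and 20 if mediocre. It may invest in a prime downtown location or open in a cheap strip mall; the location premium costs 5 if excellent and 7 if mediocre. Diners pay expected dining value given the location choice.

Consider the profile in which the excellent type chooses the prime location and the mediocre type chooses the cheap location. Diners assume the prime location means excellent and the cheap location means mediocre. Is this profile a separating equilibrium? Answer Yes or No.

No

Under these beliefs, the prime location earns price premium 30 and the cheap location earns price premium 20.
excellent: the prime location nets 30 − 5 = 25; the cheap location nets 20. excellent prefers the prime location.
mediocre: the prime location nets 30 − 7 = 23; the cheap location nets 20. mediocre would deviate to the prime location.
mediocre has a profitable deviation, so the profile is not an equilibrium.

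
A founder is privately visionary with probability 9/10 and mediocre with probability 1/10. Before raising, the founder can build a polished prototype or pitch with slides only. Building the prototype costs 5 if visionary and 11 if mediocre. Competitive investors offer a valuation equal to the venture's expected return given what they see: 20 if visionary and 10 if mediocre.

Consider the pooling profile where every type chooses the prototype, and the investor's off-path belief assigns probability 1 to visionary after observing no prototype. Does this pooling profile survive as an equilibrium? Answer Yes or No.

No

On path, the investor holds the prior and pays 9/10·20 + 1/10·10 = 19. Off path (no prototype), believing visionary, it pays 20.
visionary: the prototype nets 19 − 5 = 14; no prototype nets 20. visionary would deviate.
mediocre: the prototype nets 19 − 11 = 8; no prototype nets 20. mediocre would deviate.
A type deviates, so pooling fails.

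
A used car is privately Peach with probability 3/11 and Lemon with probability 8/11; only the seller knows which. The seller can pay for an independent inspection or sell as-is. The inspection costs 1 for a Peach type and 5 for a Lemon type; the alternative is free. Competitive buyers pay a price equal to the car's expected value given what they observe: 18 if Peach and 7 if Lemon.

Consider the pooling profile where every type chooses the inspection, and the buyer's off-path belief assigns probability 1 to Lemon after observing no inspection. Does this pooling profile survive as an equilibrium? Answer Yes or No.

On path, the buyer holds the prior and pays 3/11·18 + 8/11·7 = 10. Off path (no inspection), believing Lemon, it pays 7.
Peach: the inspection nets 10 − 1 = 9; no inspection nets 7. Peach stays.
Lemon: the inspection nets 10 − 5 = 5; no inspection nets 7. Lemon would deviate.
A type deviates, so pooling fails.

No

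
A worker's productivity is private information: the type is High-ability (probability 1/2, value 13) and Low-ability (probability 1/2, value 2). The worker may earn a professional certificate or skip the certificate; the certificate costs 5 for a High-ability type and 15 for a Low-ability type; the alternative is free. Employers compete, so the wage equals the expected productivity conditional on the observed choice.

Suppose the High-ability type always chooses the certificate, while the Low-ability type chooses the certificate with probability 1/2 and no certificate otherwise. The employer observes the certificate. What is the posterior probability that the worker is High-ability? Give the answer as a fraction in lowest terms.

2/3

P(the certificate) = (1/2)·1 + (1/2)·(1/2) = 3/4.
By Bayes' rule, P(High-ability | the certificate) = (1/2) / (3/4) = 2/3.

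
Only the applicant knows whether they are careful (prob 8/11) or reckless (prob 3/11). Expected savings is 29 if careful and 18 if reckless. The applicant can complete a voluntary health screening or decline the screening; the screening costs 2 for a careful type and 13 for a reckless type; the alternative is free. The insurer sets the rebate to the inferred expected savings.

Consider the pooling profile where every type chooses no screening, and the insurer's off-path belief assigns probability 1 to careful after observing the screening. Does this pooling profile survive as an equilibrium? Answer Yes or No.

No

On path, the insurer holds the prior and pays 8/11·29 + 3/11·18 = 26. Off path (the screening), believing careful, it pays 29.
careful: no screening nets 26; the screening nets 29 − 2 = 27. careful would deviate.
reckless: no screening nets 26; the screening nets 29 − 13 = 16. reckless stays.
A type deviates, so pooling fails.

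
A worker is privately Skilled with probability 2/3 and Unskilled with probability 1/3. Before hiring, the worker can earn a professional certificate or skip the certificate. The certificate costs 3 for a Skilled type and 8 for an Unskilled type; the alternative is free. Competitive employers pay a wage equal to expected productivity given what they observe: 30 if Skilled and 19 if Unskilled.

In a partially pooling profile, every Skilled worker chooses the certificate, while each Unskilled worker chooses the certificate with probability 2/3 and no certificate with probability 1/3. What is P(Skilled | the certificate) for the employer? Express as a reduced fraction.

P(the certificate) = (2/3)·1 + (1/3)·(2/3) = 8/9.
By Bayes' rule, P(Skilled | the certificate) = (2/3) / (8/9) = 3/4.

3/4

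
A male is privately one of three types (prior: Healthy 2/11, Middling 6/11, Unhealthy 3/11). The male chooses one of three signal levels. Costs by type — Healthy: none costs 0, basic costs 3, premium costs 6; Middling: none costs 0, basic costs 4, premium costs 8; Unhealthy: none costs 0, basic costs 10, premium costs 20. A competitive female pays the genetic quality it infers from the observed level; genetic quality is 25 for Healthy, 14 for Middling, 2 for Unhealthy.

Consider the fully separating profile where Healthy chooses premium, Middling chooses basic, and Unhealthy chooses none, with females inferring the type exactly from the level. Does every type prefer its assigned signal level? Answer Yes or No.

No

Separating mating payoffs: premium → 25, basic → 14, none → 2.
Healthy (assigned premium): none: 2 − 0 = 2; basic: 14 − 3 = 11; premium: 25 − 6 = 19. Healthy stays.
Middling (assigned basic): none: 2 − 0 = 2; basic: 14 − 4 = 10; premium: 25 − 8 = 17. Middling prefers premium.
Unhealthy (assigned none): none: 2 − 0 = 2; basic: 14 − 10 = 4; premium: 25 − 20 = 5. Unhealthy prefers premium.
At least one type deviates; the separating profile fails.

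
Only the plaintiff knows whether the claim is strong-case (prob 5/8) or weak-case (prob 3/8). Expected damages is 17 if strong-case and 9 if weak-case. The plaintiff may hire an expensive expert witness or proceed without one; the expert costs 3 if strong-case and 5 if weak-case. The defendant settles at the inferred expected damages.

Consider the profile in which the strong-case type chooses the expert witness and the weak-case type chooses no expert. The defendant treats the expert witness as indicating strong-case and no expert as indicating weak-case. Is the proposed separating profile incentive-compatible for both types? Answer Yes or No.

Under these beliefs, the expert witness earns settlement 17 and no expert earns settlement 9.
strong-case: the expert witness nets 17 − 3 = 14; no expert nets 9. strong-case prefers the expert witness.
weak-case: the expert witness nets 17 − 5 = 12; no expert nets 9. weak-case would deviate to the expert witness.
weak-case has a profitable deviation, so the profile is not an equilibrium.

No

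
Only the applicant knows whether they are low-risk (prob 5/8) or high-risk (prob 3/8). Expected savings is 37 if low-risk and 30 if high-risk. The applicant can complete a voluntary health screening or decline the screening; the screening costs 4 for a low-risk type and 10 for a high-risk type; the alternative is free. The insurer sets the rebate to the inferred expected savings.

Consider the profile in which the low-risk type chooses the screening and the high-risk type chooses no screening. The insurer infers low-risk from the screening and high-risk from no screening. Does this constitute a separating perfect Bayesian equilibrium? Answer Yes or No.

Yes

Under these beliefs, the screening earns rebate 37 and no screening earns rebate 30.
low-risk: the screening nets 37 − 4 = 33; no screening nets 30. low-risk prefers the screening.
high-risk: the screening nets 37 − 10 = 27; no screening nets 30. high-risk prefers no screening.
Neither type deviates, so the separating profile is an equilibrium.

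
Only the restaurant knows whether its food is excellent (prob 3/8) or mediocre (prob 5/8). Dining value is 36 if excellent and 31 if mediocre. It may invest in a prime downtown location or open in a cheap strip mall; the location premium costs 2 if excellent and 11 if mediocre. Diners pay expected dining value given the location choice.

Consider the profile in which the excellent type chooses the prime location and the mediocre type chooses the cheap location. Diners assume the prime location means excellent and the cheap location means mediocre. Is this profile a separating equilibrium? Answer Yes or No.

Yes

Under these beliefs, the prime location earns price premium 36 and the cheap location earns price premium 31.
excellent: the prime location nets 36 − 2 = 34; the cheap location nets 31. excellent prefers the prime location.
mediocre: the prime location nets 36 − 11 = 25; the cheap location nets 31. mediocre prefers the cheap location.
Neither type deviates, so the separating profile is an equilibrium.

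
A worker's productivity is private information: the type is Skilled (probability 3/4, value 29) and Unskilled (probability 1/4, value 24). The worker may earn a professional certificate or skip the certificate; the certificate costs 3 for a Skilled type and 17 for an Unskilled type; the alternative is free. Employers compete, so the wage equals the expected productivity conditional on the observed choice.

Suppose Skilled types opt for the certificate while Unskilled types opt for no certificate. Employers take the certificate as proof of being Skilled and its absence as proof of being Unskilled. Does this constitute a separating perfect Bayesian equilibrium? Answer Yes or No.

Yes

Under these beliefs, the certificate earns wage 29 and no certificate earns wage 24.
Skilled: the certificate nets 29 − 3 = 26; no certificate nets 24. Skilled prefers the certificate.
Unskilled: the certificate nets 29 − 17 = 12; no certificate nets 24. Unskilled prefers no certificate.
Neither type deviates, so the separating profile is an equilibrium.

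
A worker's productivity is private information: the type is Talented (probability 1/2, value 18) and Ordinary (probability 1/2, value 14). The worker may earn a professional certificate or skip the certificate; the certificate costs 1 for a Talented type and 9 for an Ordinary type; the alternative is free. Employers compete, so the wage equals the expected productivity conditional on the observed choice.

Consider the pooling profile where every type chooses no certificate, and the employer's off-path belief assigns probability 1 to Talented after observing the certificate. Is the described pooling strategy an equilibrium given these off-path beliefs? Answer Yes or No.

No

On path, the employer holds the prior and pays 1/2·18 + 1/2·14 = 16. Off path (the certificate), believing Talented, it pays 18.
Talented: no certificate nets 16; the certificate nets 18 − 1 = 17. Talented would deviate.
Ordinary: no certificate nets 16; the certificate nets 18 − 9 = 9. Ordinary stays.
A type deviates, so pooling fails.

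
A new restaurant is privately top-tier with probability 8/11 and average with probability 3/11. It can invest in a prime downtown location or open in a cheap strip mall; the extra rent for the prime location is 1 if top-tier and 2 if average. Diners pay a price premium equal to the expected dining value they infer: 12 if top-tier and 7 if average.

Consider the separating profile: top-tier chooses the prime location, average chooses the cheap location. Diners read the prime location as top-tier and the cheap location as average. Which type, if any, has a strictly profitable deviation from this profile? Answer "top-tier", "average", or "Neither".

average

The prime location pays 12; the cheap location pays 7.
top-tier: assigned the prime location, nets 12 − 1 = 11; deviating to the cheap location nets 7.
average: assigned the cheap location, nets 7; deviating to the prime location nets 12 − 2 = 10.
The average type gains 3 by deviating.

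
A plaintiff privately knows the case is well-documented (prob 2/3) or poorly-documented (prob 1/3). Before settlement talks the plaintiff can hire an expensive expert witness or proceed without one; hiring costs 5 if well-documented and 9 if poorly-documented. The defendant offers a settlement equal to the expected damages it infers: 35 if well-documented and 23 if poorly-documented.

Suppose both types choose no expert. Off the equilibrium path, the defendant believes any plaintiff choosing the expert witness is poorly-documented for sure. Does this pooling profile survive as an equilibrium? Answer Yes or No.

Yes

On path, the defendant holds the prior and pays 2/3·35 + 1/3·23 = 31. Off path (the expert witness), believing poorly-documented, it pays 23.
well-documented: no expert nets 31; the expert witness nets 23 − 5 = 18. well-documented stays.
poorly-documented: no expert nets 31; the expert witness nets 23 − 9 = 14. poorly-documented stays.
No type deviates, so pooling is sustained.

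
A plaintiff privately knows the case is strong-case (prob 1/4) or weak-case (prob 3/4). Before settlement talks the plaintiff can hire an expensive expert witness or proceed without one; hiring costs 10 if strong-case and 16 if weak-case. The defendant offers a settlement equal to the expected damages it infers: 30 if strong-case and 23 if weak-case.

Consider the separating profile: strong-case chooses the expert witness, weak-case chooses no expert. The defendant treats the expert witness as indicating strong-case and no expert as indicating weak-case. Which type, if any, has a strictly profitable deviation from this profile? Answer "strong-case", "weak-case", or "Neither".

strong-case

The expert witness pays 30; no expert pays 23.
strong-case: assigned the expert witness, nets 30 − 10 = 20; deviating to no expert nets 23.
weak-case: assigned no expert, nets 23; deviating to the expert witness nets 30 − 16 = 14.
The strong-case type gains 3 by deviating.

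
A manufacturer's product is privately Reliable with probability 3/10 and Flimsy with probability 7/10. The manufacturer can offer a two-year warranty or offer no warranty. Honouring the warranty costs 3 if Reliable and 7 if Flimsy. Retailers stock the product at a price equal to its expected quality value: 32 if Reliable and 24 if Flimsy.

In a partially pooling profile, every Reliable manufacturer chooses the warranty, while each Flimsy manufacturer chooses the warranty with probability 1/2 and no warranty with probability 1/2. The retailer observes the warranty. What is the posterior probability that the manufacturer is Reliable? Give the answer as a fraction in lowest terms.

P(the warranty) = (3/10)·1 + (7/10)·(1/2) = 13/20.
By Bayes' rule, P(Reliable | the warranty) = (3/10) / (13/20) = 6/13.

6/13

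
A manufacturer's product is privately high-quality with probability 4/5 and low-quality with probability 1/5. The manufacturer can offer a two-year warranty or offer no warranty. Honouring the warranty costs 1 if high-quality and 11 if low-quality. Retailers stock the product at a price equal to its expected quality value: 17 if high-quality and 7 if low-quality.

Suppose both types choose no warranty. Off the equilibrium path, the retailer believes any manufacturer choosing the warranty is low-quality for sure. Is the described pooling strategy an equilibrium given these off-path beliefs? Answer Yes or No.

On path, the retailer holds the prior and pays 4/5·17 + 1/5·7 = 15. Off path (the warranty), believing low-quality, it pays 7.
high-quality: no warranty nets 15; the warranty nets 7 − 1 = 6. high-quality stays.
low-quality: no warranty nets 15; the warranty nets 7 − 11 = -4. low-quality stays.
No type deviates, so pooling is sustained.

Yes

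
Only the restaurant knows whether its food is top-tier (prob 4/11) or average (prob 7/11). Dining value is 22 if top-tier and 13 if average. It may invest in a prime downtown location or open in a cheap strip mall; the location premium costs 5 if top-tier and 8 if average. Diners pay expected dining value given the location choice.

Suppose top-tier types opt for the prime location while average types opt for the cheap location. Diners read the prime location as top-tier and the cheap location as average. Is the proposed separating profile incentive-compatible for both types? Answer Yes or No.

Under these beliefs, the prime location earns price premium 22 and the cheap location earns price premium 13.
top-tier: the prime location nets 22 − 5 = 17; the cheap location nets 13. top-tier prefers the prime location.
average: the prime location nets 22 − 8 = 14; the cheap location nets 13. average would deviate to the prime location.
average has a profitable deviation, so the profile is not an equilibrium.

No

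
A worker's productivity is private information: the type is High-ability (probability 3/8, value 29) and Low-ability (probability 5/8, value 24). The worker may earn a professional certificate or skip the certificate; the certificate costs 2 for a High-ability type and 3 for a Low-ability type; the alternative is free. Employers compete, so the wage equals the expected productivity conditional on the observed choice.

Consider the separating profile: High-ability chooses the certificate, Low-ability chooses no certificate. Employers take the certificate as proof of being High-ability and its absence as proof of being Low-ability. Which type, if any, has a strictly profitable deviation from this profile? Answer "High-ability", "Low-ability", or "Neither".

The certificate pays 29; no certificate pays 24.
High-ability: assigned the certificate, nets 29 − 2 = 27; deviating to no certificate nets 24.
Low-ability: assigned no certificate, nets 24; deviating to the certificate nets 29 − 3 = 26.
The Low-ability type gains 2 by deviating.

Low-ability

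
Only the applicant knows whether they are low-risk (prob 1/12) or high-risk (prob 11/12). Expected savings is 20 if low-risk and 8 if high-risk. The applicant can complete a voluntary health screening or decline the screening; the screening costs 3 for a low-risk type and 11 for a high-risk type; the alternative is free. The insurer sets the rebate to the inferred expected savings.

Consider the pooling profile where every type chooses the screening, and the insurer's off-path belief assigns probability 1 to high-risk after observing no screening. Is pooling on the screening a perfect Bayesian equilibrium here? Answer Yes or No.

On path, the insurer holds the prior and pays 1/12·20 + 11/12·8 = 9. Off path (no screening), believing high-risk, it pays 8.
low-risk: the screening nets 9 − 3 = 6; no screening nets 8. low-risk would deviate.
high-risk: the screening nets 9 − 11 = -2; no screening nets 8. high-risk would deviate.
A type deviates, so pooling fails.

No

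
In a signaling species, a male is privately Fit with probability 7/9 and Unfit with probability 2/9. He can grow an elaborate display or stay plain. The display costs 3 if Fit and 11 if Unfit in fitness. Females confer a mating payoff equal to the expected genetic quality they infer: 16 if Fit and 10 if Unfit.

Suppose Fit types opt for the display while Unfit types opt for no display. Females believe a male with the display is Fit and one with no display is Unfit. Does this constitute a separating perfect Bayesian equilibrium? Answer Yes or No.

Under these beliefs, the display earns mating payoff 16 and no display earns mating payoff 10.
Fit: the display nets 16 − 3 = 13; no display nets 10. Fit prefers the display.
Unfit: the display nets 16 − 11 = 5; no display nets 10. Unfit prefers no display.
Neither type deviates, so the separating profile is an equilibrium.

Yes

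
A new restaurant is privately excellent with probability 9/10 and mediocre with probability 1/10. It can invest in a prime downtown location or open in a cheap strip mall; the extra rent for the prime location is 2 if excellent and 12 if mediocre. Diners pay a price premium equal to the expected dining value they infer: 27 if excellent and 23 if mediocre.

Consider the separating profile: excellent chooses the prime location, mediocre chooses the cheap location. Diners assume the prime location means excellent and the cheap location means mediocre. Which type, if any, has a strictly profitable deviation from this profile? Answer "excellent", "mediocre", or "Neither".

Neither

The prime location pays 27; the cheap location pays 23.
excellent: assigned the prime location, nets 27 − 2 = 25; deviating to the cheap location nets 23.
mediocre: assigned the cheap location, nets 23; deviating to the prime location nets 27 − 12 = 15.
Both types strictly prefer their assigned action; no profitable deviation.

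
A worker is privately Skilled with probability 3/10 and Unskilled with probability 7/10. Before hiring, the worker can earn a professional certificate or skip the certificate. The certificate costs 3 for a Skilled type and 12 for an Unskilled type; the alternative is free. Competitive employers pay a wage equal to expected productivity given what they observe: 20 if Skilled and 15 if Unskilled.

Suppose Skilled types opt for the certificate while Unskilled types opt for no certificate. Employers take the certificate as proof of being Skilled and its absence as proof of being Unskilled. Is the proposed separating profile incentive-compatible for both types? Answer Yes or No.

Yes

Under these beliefs, the certificate earns wage 20 and no certificate earns wage 15.
Skilled: the certificate nets 20 − 3 = 17; no certificate nets 15. Skilled prefers the certificate.
Unskilled: the certificate nets 20 − 12 = 8; no certificate nets 15. Unskilled prefers no certificate.
Neither type deviates, so the separating profile is an equilibrium.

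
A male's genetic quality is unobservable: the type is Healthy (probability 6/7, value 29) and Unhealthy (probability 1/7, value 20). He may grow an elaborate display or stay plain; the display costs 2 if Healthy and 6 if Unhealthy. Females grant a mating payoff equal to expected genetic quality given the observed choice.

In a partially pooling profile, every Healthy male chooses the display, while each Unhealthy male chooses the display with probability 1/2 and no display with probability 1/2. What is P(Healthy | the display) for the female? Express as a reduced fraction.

12/13

P(the display) = (6/7)·1 + (1/7)·(1/2) = 13/14.
By Bayes' rule, P(Healthy | the display) = (6/7) / (13/14) = 12/13.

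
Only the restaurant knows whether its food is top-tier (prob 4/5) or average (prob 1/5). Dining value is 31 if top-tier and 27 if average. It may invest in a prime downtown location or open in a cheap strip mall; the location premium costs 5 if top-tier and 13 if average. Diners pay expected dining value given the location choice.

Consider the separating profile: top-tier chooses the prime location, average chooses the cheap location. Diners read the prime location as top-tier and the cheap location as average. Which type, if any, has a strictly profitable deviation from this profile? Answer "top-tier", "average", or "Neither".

top-tier

The prime location pays 31; the cheap location pays 27.
top-tier: assigned the prime location, nets 31 − 5 = 26; deviating to the cheap location nets 27.
average: assigned the cheap location, nets 27; deviating to the prime location nets 31 − 13 = 18.
The top-tier type gains 1 by deviating.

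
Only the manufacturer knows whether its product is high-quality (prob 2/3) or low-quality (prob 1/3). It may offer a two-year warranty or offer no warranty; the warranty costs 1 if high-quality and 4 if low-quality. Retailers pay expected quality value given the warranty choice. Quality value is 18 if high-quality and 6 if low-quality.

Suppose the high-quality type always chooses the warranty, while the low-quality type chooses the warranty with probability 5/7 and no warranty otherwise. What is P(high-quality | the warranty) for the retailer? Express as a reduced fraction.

14/19

P(the warranty) = (2/3)·1 + (1/3)·(5/7) = 19/21.
By Bayes' rule, P(high-quality | the warranty) = (2/3) / (19/21) = 14/19.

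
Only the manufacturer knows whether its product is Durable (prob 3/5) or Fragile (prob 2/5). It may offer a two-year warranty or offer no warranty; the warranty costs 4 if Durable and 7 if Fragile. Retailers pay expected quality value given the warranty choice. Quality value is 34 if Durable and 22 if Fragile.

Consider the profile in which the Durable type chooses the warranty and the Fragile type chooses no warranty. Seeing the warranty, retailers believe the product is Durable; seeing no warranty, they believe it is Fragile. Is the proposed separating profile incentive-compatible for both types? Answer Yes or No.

No

Under these beliefs, the warranty earns price 34 and no warranty earns price 22.
Durable: the warranty nets 34 − 4 = 30; no warranty nets 22. Durable prefers the warranty.
Fragile: the warranty nets 34 − 7 = 27; no warranty nets 22. Fragile would deviate to the warranty.
Fragile has a profitable deviation, so the profile is not an equilibrium.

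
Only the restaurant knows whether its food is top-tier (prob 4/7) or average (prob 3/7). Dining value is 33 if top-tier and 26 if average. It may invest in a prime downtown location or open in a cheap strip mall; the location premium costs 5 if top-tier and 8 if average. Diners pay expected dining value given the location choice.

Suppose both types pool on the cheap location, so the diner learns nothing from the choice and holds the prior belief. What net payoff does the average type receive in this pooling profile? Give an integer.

Pooled price premium = 4/7·33 + 3/7·26 = 30.
average pays no cost for the cheap location, so net payoff = 30.

30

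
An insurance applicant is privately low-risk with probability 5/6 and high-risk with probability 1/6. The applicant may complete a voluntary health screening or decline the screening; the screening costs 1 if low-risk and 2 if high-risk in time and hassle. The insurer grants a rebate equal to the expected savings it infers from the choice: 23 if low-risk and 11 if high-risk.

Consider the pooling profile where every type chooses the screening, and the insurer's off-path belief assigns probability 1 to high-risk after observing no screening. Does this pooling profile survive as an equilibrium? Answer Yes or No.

Yes

On path, the insurer holds the prior and pays 5/6·23 + 1/6·11 = 21. Off path (no screening), believing high-risk, it pays 11.
low-risk: the screening nets 21 − 1 = 20; no screening nets 11. low-risk stays.
high-risk: the screening nets 21 − 2 = 19; no screening nets 11. high-risk stays.
No type deviates, so pooling is sustained.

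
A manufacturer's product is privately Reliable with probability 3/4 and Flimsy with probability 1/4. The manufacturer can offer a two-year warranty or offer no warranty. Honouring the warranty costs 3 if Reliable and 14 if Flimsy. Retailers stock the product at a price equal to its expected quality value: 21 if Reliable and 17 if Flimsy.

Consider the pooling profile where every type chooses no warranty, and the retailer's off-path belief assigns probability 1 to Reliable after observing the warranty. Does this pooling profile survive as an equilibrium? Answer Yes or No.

On path, the retailer holds the prior and pays 3/4·21 + 1/4·17 = 20. Off path (the warranty), believing Reliable, it pays 21.
Reliable: no warranty nets 20; the warranty nets 21 − 3 = 18. Reliable stays.
Flimsy: no warranty nets 20; the warranty nets 21 − 14 = 7. Flimsy stays.
No type deviates, so pooling is sustained.

Yes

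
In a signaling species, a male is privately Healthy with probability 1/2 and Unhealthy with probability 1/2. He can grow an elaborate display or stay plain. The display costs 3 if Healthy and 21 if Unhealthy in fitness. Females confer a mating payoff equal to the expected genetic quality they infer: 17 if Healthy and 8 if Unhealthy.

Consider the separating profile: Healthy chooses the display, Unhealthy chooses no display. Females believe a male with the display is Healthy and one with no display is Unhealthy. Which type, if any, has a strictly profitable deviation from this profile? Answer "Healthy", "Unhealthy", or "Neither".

Neither

The display pays 17; no display pays 8.
Healthy: assigned the display, nets 17 − 3 = 14; deviating to no display nets 8.
Unhealthy: assigned no display, nets 8; deviating to the display nets 17 − 21 = -4.
Both types strictly prefer their assigned action; no profitable deviation.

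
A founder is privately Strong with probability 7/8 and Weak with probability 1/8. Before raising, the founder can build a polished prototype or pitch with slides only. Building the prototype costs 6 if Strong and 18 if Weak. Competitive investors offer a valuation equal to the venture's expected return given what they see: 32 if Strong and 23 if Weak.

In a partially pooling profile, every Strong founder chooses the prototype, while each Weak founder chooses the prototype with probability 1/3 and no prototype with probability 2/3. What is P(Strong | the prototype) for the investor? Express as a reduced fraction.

P(the prototype) = (7/8)·1 + (1/8)·(1/3) = 11/12.
By Bayes' rule, P(Strong | the prototype) = (7/8) / (11/12) = 21/22.

21/22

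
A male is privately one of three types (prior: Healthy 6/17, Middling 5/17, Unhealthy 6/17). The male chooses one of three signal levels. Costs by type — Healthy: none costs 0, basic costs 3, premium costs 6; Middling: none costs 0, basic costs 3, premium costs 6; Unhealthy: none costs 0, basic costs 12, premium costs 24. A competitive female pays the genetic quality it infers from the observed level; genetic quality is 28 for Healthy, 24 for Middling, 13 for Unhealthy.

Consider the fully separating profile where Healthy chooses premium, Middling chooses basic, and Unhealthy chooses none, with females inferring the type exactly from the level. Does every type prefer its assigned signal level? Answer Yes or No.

Separating mating payoffs: premium → 28, basic → 24, none → 13.
Healthy (assigned premium): none: 13 − 0 = 13; basic: 24 − 3 = 21; premium: 28 − 6 = 22. Healthy stays.
Middling (assigned basic): none: 13 − 0 = 13; basic: 24 − 3 = 21; premium: 28 − 6 = 22. Middling prefers premium.
Unhealthy (assigned none): none: 13 − 0 = 13; basic: 24 − 12 = 12; premium: 28 − 24 = 4. Unhealthy stays.
At least one type deviates; the separating profile fails.

No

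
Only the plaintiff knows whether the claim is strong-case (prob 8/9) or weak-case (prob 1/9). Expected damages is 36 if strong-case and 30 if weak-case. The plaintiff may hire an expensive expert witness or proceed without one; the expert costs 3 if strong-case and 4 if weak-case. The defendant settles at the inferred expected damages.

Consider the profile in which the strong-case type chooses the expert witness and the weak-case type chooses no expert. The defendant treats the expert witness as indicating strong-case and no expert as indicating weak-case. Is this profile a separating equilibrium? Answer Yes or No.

Under these beliefs, the expert witness earns settlement 36 and no expert earns settlement 30.
strong-case: the expert witness nets 36 − 3 = 33; no expert nets 30. strong-case prefers the expert witness.
weak-case: the expert witness nets 36 − 4 = 32; no expert nets 30. weak-case would deviate to the expert witness.
weak-case has a profitable deviation, so the profile is not an equilibrium.

No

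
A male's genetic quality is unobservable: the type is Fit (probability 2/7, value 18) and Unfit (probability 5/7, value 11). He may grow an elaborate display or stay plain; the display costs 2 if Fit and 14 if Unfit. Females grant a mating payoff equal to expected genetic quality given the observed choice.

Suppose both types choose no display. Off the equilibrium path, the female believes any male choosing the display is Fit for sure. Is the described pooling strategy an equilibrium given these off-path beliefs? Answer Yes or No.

No

On path, the female holds the prior and pays 2/7·18 + 5/7·11 = 13. Off path (the display), believing Fit, it pays 18.
Fit: no display nets 13; the display nets 18 − 2 = 16. Fit would deviate.
Unfit: no display nets 13; the display nets 18 − 14 = 4. Unfit stays.
A type deviates, so pooling fails.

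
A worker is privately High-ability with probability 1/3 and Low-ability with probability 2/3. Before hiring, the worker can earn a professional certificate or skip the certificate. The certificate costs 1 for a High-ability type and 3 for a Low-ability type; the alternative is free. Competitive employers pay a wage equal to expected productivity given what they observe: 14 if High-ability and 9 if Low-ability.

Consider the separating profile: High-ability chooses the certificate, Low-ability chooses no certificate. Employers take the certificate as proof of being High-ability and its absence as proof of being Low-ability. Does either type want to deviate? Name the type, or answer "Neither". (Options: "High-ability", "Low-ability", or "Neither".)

The certificate pays 14; no certificate pays 9.
High-ability: assigned the certificate, nets 14 − 1 = 13; deviating to no certificate nets 9.
Low-ability: assigned no certificate, nets 9; deviating to the certificate nets 14 − 3 = 11.
The Low-ability type gains 2 by deviating.

Low-ability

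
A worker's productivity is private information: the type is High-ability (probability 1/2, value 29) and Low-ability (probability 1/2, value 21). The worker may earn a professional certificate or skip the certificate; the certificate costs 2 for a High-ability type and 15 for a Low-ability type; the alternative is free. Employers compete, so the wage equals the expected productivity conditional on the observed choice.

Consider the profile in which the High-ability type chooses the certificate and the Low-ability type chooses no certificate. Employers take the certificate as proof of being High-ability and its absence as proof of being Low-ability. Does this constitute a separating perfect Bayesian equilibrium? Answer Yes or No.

Yes

Under these beliefs, the certificate earns wage 29 and no certificate earns wage 21.
High-ability: the certificate nets 29 − 2 = 27; no certificate nets 21. High-ability prefers the certificate.
Low-ability: the certificate nets 29 − 15 = 14; no certificate nets 21. Low-ability prefers no certificate.
Neither type deviates, so the separating profile is an equilibrium.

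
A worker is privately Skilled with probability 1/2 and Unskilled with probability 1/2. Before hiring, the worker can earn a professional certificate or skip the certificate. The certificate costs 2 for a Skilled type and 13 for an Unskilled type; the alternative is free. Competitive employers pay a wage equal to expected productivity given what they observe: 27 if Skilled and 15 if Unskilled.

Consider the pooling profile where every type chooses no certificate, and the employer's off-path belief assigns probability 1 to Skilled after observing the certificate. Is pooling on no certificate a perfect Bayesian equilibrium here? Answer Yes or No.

No

On path, the employer holds the prior and pays 1/2·27 + 1/2·15 = 21. Off path (the certificate), believing Skilled, it pays 27.
Skilled: no certificate nets 21; the certificate nets 27 − 2 = 25. Skilled would deviate.
Unskilled: no certificate nets 21; the certificate nets 27 − 13 = 14. Unskilled stays.
A type deviates, so pooling fails.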